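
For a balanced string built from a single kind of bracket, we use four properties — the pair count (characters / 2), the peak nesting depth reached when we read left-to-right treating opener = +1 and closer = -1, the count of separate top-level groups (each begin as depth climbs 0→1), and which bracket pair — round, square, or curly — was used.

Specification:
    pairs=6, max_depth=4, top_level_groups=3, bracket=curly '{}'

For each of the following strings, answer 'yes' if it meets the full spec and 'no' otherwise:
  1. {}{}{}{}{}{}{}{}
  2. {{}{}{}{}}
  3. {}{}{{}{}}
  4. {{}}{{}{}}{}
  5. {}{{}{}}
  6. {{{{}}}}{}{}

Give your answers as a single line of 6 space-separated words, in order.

String 1 '{}{}{}{}{}{}{}{}': depth seq [1 0 1 0 1 0 1 0 1 0 1 0 1 0 1 0]
  -> pairs=8 depth=1 groups=8 -> no
String 2 '{{}{}{}{}}': depth seq [1 2 1 2 1 2 1 2 1 0]
  -> pairs=5 depth=2 groups=1 -> no
String 3 '{}{}{{}{}}': depth seq [1 0 1 0 1 2 1 2 1 0]
  -> pairs=5 depth=2 groups=3 -> no
String 4 '{{}}{{}{}}{}': depth seq [1 2 1 0 1 2 1 2 1 0 1 0]
  -> pairs=6 depth=2 groups=3 -> no
String 5 '{}{{}{}}': depth seq [1 0 1 2 1 2 1 0]
  -> pairs=4 depth=2 groups=2 -> no
String 6 '{{{{}}}}{}{}': depth seq [1 2 3 4 3 2 1 0 1 0 1 0]
  -> pairs=6 depth=4 groups=3 -> yes

Answer: no no no no no yes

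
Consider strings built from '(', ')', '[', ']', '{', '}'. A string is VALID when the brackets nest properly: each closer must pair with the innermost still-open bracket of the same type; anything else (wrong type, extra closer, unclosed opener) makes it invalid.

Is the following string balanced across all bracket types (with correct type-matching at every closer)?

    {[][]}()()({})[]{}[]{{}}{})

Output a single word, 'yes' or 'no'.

pos 0: push '{'; stack = {
pos 1: push '['; stack = {[
pos 2: ']' matches '['; pop; stack = {
pos 3: push '['; stack = {[
pos 4: ']' matches '['; pop; stack = {
pos 5: '}' matches '{'; pop; stack = (empty)
pos 6: push '('; stack = (
pos 7: ')' matches '('; pop; stack = (empty)
pos 8: push '('; stack = (
pos 9: ')' matches '('; pop; stack = (empty)
pos 10: push '('; stack = (
pos 11: push '{'; stack = ({
pos 12: '}' matches '{'; pop; stack = (
pos 13: ')' matches '('; pop; stack = (empty)
pos 14: push '['; stack = [
pos 15: ']' matches '['; pop; stack = (empty)
pos 16: push '{'; stack = {
pos 17: '}' matches '{'; pop; stack = (empty)
pos 18: push '['; stack = [
pos 19: ']' matches '['; pop; stack = (empty)
pos 20: push '{'; stack = {
pos 21: push '{'; stack = {{
pos 22: '}' matches '{'; pop; stack = {
pos 23: '}' matches '{'; pop; stack = (empty)
pos 24: push '{'; stack = {
pos 25: '}' matches '{'; pop; stack = (empty)
pos 26: saw closer ')' but stack is empty → INVALID
Verdict: unmatched closer ')' at position 26 → no

Answer: no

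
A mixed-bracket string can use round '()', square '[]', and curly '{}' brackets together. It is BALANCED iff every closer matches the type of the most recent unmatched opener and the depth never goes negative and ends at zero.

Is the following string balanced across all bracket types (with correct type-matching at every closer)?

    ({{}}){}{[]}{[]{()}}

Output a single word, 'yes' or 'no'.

pos 0: push '('; stack = (
pos 1: push '{'; stack = ({
pos 2: push '{'; stack = ({{
pos 3: '}' matches '{'; pop; stack = ({
pos 4: '}' matches '{'; pop; stack = (
pos 5: ')' matches '('; pop; stack = (empty)
pos 6: push '{'; stack = {
pos 7: '}' matches '{'; pop; stack = (empty)
pos 8: push '{'; stack = {
pos 9: push '['; stack = {[
pos 10: ']' matches '['; pop; stack = {
pos 11: '}' matches '{'; pop; stack = (empty)
pos 12: push '{'; stack = {
pos 13: push '['; stack = {[
pos 14: ']' matches '['; pop; stack = {
pos 15: push '{'; stack = {{
pos 16: push '('; stack = {{(
pos 17: ')' matches '('; pop; stack = {{
pos 18: '}' matches '{'; pop; stack = {
pos 19: '}' matches '{'; pop; stack = (empty)
end: stack empty → VALID
Verdict: properly nested → yes

Answer: yes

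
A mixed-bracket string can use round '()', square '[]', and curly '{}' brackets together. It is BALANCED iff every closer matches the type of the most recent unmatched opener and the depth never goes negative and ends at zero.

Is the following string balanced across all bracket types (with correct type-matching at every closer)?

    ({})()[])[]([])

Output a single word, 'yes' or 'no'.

Answer: no

Derivation:
pos 0: push '('; stack = (
pos 1: push '{'; stack = ({
pos 2: '}' matches '{'; pop; stack = (
pos 3: ')' matches '('; pop; stack = (empty)
pos 4: push '('; stack = (
pos 5: ')' matches '('; pop; stack = (empty)
pos 6: push '['; stack = [
pos 7: ']' matches '['; pop; stack = (empty)
pos 8: saw closer ')' but stack is empty → INVALID
Verdict: unmatched closer ')' at position 8 → no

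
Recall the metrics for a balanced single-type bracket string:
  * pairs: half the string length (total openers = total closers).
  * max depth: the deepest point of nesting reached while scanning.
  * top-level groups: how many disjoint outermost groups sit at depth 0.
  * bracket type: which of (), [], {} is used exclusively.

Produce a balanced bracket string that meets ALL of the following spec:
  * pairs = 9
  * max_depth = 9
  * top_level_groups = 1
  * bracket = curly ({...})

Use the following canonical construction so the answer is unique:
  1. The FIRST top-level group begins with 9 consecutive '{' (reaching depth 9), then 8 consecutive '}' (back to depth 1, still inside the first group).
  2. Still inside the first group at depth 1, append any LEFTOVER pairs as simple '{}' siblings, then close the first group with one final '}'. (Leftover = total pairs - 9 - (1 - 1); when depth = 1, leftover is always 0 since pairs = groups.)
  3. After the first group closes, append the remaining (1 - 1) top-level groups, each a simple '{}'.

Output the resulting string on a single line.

Spec: pairs=9 depth=9 groups=1
Leftover pairs = 9 - 9 - (1-1) = 0
First group: deep chain of depth 9 + 0 sibling pairs
Remaining 0 groups: simple '{}' each

Answer: {{{{{{{{{}}}}}}}}}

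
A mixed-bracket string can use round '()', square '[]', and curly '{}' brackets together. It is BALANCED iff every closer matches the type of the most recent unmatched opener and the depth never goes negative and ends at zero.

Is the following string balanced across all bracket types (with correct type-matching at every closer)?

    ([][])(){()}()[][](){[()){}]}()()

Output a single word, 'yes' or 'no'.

Answer: no

Derivation:
pos 0: push '('; stack = (
pos 1: push '['; stack = ([
pos 2: ']' matches '['; pop; stack = (
pos 3: push '['; stack = ([
pos 4: ']' matches '['; pop; stack = (
pos 5: ')' matches '('; pop; stack = (empty)
pos 6: push '('; stack = (
pos 7: ')' matches '('; pop; stack = (empty)
pos 8: push '{'; stack = {
pos 9: push '('; stack = {(
pos 10: ')' matches '('; pop; stack = {
pos 11: '}' matches '{'; pop; stack = (empty)
pos 12: push '('; stack = (
pos 13: ')' matches '('; pop; stack = (empty)
pos 14: push '['; stack = [
pos 15: ']' matches '['; pop; stack = (empty)
pos 16: push '['; stack = [
pos 17: ']' matches '['; pop; stack = (empty)
pos 18: push '('; stack = (
pos 19: ')' matches '('; pop; stack = (empty)
pos 20: push '{'; stack = {
pos 21: push '['; stack = {[
pos 22: push '('; stack = {[(
pos 23: ')' matches '('; pop; stack = {[
pos 24: saw closer ')' but top of stack is '[' (expected ']') → INVALID
Verdict: type mismatch at position 24: ')' closes '[' → no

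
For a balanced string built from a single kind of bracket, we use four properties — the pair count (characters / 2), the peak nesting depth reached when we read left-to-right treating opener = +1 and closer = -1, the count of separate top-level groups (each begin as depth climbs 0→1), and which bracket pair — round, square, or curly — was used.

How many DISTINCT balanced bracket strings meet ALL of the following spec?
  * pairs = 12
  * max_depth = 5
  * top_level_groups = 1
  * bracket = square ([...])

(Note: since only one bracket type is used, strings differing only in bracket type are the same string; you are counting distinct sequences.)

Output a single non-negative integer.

Answer: 18579

Derivation:
Spec: pairs=12 depth=5 groups=1
Count(depth <= 5) = 29525
Count(depth <= 4) = 10946
Count(depth == 5) = 29525 - 10946 = 18579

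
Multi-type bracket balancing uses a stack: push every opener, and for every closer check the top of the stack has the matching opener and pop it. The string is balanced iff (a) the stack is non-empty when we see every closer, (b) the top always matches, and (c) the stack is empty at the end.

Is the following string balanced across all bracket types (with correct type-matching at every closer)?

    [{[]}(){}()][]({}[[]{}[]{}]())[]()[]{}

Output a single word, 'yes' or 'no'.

pos 0: push '['; stack = [
pos 1: push '{'; stack = [{
pos 2: push '['; stack = [{[
pos 3: ']' matches '['; pop; stack = [{
pos 4: '}' matches '{'; pop; stack = [
pos 5: push '('; stack = [(
pos 6: ')' matches '('; pop; stack = [
pos 7: push '{'; stack = [{
pos 8: '}' matches '{'; pop; stack = [
pos 9: push '('; stack = [(
pos 10: ')' matches '('; pop; stack = [
pos 11: ']' matches '['; pop; stack = (empty)
pos 12: push '['; stack = [
pos 13: ']' matches '['; pop; stack = (empty)
pos 14: push '('; stack = (
pos 15: push '{'; stack = ({
pos 16: '}' matches '{'; pop; stack = (
pos 17: push '['; stack = ([
pos 18: push '['; stack = ([[
pos 19: ']' matches '['; pop; stack = ([
pos 20: push '{'; stack = ([{
pos 21: '}' matches '{'; pop; stack = ([
pos 22: push '['; stack = ([[
pos 23: ']' matches '['; pop; stack = ([
pos 24: push '{'; stack = ([{
pos 25: '}' matches '{'; pop; stack = ([
pos 26: ']' matches '['; pop; stack = (
pos 27: push '('; stack = ((
pos 28: ')' matches '('; pop; stack = (
pos 29: ')' matches '('; pop; stack = (empty)
pos 30: push '['; stack = [
pos 31: ']' matches '['; pop; stack = (empty)
pos 32: push '('; stack = (
pos 33: ')' matches '('; pop; stack = (empty)
pos 34: push '['; stack = [
pos 35: ']' matches '['; pop; stack = (empty)
pos 36: push '{'; stack = {
pos 37: '}' matches '{'; pop; stack = (empty)
end: stack empty → VALID
Verdict: properly nested → yes

Answer: yes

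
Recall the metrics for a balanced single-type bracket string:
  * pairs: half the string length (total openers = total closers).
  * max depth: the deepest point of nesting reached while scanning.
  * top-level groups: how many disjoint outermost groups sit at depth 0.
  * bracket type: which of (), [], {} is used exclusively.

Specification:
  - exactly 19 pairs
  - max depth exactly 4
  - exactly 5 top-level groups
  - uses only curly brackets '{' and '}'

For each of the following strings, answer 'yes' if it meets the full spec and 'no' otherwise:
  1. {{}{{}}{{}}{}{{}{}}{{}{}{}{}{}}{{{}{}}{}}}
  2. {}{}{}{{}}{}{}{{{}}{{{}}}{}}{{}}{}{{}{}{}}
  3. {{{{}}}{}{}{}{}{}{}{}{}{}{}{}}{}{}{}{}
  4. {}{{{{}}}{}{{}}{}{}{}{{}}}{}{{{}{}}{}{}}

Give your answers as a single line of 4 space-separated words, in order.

Answer: no no yes no

Derivation:
String 1 '{{}{{}}{{}}{}{{}{}}{{}{}{}{}{}}{{{}{}}{}}}': depth seq [1 2 1 2 3 2 1 2 3 2 1 2 1 2 3 2 3 2 1 2 3 2 3 2 3 2 3 2 3 2 1 2 3 4 3 4 3 2 3 2 1 0]
  -> pairs=21 depth=4 groups=1 -> no
String 2 '{}{}{}{{}}{}{}{{{}}{{{}}}{}}{{}}{}{{}{}{}}': depth seq [1 0 1 0 1 0 1 2 1 0 1 0 1 0 1 2 3 2 1 2 3 4 3 2 1 2 1 0 1 2 1 0 1 0 1 2 1 2 1 2 1 0]
  -> pairs=21 depth=4 groups=10 -> no
String 3 '{{{{}}}{}{}{}{}{}{}{}{}{}{}{}}{}{}{}{}': depth seq [1 2 3 4 3 2 1 2 1 2 1 2 1 2 1 2 1 2 1 2 1 2 1 2 1 2 1 2 1 0 1 0 1 0 1 0 1 0]
  -> pairs=19 depth=4 groups=5 -> yes
String 4 '{}{{{{}}}{}{{}}{}{}{}{{}}}{}{{{}{}}{}{}}': depth seq [1 0 1 2 3 4 3 2 1 2 1 2 3 2 1 2 1 2 1 2 1 2 3 2 1 0 1 0 1 2 3 2 3 2 1 2 1 2 1 0]
  -> pairs=20 depth=4 groups=4 -> no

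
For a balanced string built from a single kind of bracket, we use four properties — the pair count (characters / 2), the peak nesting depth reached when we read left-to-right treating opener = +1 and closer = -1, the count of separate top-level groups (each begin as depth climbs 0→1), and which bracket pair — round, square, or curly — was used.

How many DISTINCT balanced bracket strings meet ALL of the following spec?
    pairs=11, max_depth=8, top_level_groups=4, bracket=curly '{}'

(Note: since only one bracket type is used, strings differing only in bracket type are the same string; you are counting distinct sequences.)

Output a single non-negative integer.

Spec: pairs=11 depth=8 groups=4
Count(depth <= 8) = 7072
Count(depth <= 7) = 7068
Count(depth == 8) = 7072 - 7068 = 4

Answer: 4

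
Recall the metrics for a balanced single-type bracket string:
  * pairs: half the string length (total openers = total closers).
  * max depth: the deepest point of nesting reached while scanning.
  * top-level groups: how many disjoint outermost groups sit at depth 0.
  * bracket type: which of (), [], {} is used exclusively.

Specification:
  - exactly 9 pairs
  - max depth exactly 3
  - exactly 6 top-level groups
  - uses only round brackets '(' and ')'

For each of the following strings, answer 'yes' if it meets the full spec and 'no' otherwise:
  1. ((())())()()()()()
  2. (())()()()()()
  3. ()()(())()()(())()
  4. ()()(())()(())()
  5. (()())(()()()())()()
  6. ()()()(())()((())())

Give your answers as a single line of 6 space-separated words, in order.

Answer: yes no no no no no

Derivation:
String 1 '((())())()()()()()': depth seq [1 2 3 2 1 2 1 0 1 0 1 0 1 0 1 0 1 0]
  -> pairs=9 depth=3 groups=6 -> yes
String 2 '(())()()()()()': depth seq [1 2 1 0 1 0 1 0 1 0 1 0 1 0]
  -> pairs=7 depth=2 groups=6 -> no
String 3 '()()(())()()(())()': depth seq [1 0 1 0 1 2 1 0 1 0 1 0 1 2 1 0 1 0]
  -> pairs=9 depth=2 groups=7 -> no
String 4 '()()(())()(())()': depth seq [1 0 1 0 1 2 1 0 1 0 1 2 1 0 1 0]
  -> pairs=8 depth=2 groups=6 -> no
String 5 '(()())(()()()())()()': depth seq [1 2 1 2 1 0 1 2 1 2 1 2 1 2 1 0 1 0 1 0]
  -> pairs=10 depth=2 groups=4 -> no
String 6 '()()()(())()((())())': depth seq [1 0 1 0 1 0 1 2 1 0 1 0 1 2 3 2 1 2 1 0]
  -> pairs=10 depth=3 groups=6 -> no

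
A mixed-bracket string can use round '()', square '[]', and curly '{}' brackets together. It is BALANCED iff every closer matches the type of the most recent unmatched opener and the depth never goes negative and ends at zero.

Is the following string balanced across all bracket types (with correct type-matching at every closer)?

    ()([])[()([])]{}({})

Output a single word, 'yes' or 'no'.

Answer: yes

Derivation:
pos 0: push '('; stack = (
pos 1: ')' matches '('; pop; stack = (empty)
pos 2: push '('; stack = (
pos 3: push '['; stack = ([
pos 4: ']' matches '['; pop; stack = (
pos 5: ')' matches '('; pop; stack = (empty)
pos 6: push '['; stack = [
pos 7: push '('; stack = [(
pos 8: ')' matches '('; pop; stack = [
pos 9: push '('; stack = [(
pos 10: push '['; stack = [([
pos 11: ']' matches '['; pop; stack = [(
pos 12: ')' matches '('; pop; stack = [
pos 13: ']' matches '['; pop; stack = (empty)
pos 14: push '{'; stack = {
pos 15: '}' matches '{'; pop; stack = (empty)
pos 16: push '('; stack = (
pos 17: push '{'; stack = ({
pos 18: '}' matches '{'; pop; stack = (
pos 19: ')' matches '('; pop; stack = (empty)
end: stack empty → VALID
Verdict: properly nested → yes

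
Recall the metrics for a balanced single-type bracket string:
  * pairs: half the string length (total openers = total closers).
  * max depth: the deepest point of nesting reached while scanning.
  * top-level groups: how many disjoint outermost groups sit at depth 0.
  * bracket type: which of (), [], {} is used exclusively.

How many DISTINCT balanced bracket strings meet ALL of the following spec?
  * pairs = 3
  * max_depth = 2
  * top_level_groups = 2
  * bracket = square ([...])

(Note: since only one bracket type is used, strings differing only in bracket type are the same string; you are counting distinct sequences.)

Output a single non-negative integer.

Spec: pairs=3 depth=2 groups=2
Count(depth <= 2) = 2
Count(depth <= 1) = 0
Count(depth == 2) = 2 - 0 = 2

Answer: 2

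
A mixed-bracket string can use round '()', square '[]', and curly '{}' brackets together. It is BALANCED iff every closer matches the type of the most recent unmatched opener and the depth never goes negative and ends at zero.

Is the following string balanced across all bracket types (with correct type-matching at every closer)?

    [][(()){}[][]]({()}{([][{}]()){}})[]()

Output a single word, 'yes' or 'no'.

Answer: yes

Derivation:
pos 0: push '['; stack = [
pos 1: ']' matches '['; pop; stack = (empty)
pos 2: push '['; stack = [
pos 3: push '('; stack = [(
pos 4: push '('; stack = [((
pos 5: ')' matches '('; pop; stack = [(
pos 6: ')' matches '('; pop; stack = [
pos 7: push '{'; stack = [{
pos 8: '}' matches '{'; pop; stack = [
pos 9: push '['; stack = [[
pos 10: ']' matches '['; pop; stack = [
pos 11: push '['; stack = [[
pos 12: ']' matches '['; pop; stack = [
pos 13: ']' matches '['; pop; stack = (empty)
pos 14: push '('; stack = (
pos 15: push '{'; stack = ({
pos 16: push '('; stack = ({(
pos 17: ')' matches '('; pop; stack = ({
pos 18: '}' matches '{'; pop; stack = (
pos 19: push '{'; stack = ({
pos 20: push '('; stack = ({(
pos 21: push '['; stack = ({([
pos 22: ']' matches '['; pop; stack = ({(
pos 23: push '['; stack = ({([
pos 24: push '{'; stack = ({([{
pos 25: '}' matches '{'; pop; stack = ({([
pos 26: ']' matches '['; pop; stack = ({(
pos 27: push '('; stack = ({((
pos 28: ')' matches '('; pop; stack = ({(
pos 29: ')' matches '('; pop; stack = ({
pos 30: push '{'; stack = ({{
pos 31: '}' matches '{'; pop; stack = ({
pos 32: '}' matches '{'; pop; stack = (
pos 33: ')' matches '('; pop; stack = (empty)
pos 34: push '['; stack = [
pos 35: ']' matches '['; pop; stack = (empty)
pos 36: push '('; stack = (
pos 37: ')' matches '('; pop; stack = (empty)
end: stack empty → VALID
Verdict: properly nested → yes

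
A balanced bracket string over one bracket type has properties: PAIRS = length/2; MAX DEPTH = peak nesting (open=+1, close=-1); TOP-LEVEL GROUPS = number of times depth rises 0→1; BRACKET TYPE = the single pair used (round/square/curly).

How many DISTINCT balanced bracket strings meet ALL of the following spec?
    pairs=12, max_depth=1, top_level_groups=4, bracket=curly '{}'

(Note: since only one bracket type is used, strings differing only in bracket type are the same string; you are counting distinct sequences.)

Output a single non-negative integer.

Answer: 0

Derivation:
Spec: pairs=12 depth=1 groups=4
Count(depth <= 1) = 0
Count(depth <= 0) = 0
Count(depth == 1) = 0 - 0 = 0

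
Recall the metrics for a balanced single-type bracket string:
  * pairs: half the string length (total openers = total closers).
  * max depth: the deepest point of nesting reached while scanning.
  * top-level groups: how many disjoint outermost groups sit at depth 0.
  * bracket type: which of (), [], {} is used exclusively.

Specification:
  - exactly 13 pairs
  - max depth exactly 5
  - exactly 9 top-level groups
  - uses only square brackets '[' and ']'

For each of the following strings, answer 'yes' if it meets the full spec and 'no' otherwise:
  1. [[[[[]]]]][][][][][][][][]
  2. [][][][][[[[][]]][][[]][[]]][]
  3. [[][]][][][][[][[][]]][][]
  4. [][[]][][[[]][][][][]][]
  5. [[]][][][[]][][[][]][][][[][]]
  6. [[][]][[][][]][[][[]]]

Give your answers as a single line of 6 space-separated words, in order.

String 1 '[[[[[]]]]][][][][][][][][]': depth seq [1 2 3 4 5 4 3 2 1 0 1 0 1 0 1 0 1 0 1 0 1 0 1 0 1 0]
  -> pairs=13 depth=5 groups=9 -> yes
String 2 '[][][][][[[[][]]][][[]][[]]][]': depth seq [1 0 1 0 1 0 1 0 1 2 3 4 3 4 3 2 1 2 1 2 3 2 1 2 3 2 1 0 1 0]
  -> pairs=15 depth=4 groups=6 -> no
String 3 '[[][]][][][][[][[][]]][][]': depth seq [1 2 1 2 1 0 1 0 1 0 1 0 1 2 1 2 3 2 3 2 1 0 1 0 1 0]
  -> pairs=13 depth=3 groups=7 -> no
String 4 '[][[]][][[[]][][][][]][]': depth seq [1 0 1 2 1 0 1 0 1 2 3 2 1 2 1 2 1 2 1 2 1 0 1 0]
  -> pairs=12 depth=3 groups=5 -> no
String 5 '[[]][][][[]][][[][]][][][[][]]': depth seq [1 2 1 0 1 0 1 0 1 2 1 0 1 0 1 2 1 2 1 0 1 0 1 0 1 2 1 2 1 0]
  -> pairs=15 depth=2 groups=9 -> no
String 6 '[[][]][[][][]][[][[]]]': depth seq [1 2 1 2 1 0 1 2 1 2 1 2 1 0 1 2 1 2 3 2 1 0]
  -> pairs=11 depth=3 groups=3 -> no

Answer: yes no no no no no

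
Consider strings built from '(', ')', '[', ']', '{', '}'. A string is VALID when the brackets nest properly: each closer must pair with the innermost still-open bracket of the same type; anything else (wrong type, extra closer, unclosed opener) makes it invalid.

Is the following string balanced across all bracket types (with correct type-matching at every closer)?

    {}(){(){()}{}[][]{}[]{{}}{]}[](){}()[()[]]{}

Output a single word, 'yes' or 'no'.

Answer: no

Derivation:
pos 0: push '{'; stack = {
pos 1: '}' matches '{'; pop; stack = (empty)
pos 2: push '('; stack = (
pos 3: ')' matches '('; pop; stack = (empty)
pos 4: push '{'; stack = {
pos 5: push '('; stack = {(
pos 6: ')' matches '('; pop; stack = {
pos 7: push '{'; stack = {{
pos 8: push '('; stack = {{(
pos 9: ')' matches '('; pop; stack = {{
pos 10: '}' matches '{'; pop; stack = {
pos 11: push '{'; stack = {{
pos 12: '}' matches '{'; pop; stack = {
pos 13: push '['; stack = {[
pos 14: ']' matches '['; pop; stack = {
pos 15: push '['; stack = {[
pos 16: ']' matches '['; pop; stack = {
pos 17: push '{'; stack = {{
pos 18: '}' matches '{'; pop; stack = {
pos 19: push '['; stack = {[
pos 20: ']' matches '['; pop; stack = {
pos 21: push '{'; stack = {{
pos 22: push '{'; stack = {{{
pos 23: '}' matches '{'; pop; stack = {{
pos 24: '}' matches '{'; pop; stack = {
pos 25: push '{'; stack = {{
pos 26: saw closer ']' but top of stack is '{' (expected '}') → INVALID
Verdict: type mismatch at position 26: ']' closes '{' → no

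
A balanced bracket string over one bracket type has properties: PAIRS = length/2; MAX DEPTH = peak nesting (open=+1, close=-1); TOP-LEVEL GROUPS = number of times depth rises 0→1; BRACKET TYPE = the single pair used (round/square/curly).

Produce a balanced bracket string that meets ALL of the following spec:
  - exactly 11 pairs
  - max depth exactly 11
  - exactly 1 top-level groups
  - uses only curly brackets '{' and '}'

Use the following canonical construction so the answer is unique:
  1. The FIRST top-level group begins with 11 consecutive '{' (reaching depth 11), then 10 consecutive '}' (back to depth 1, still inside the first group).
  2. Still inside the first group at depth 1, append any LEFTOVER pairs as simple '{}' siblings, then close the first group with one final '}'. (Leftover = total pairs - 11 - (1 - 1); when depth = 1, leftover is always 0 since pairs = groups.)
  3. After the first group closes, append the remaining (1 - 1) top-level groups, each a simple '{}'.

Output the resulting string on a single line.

Answer: {{{{{{{{{{{}}}}}}}}}}}

Derivation:
Spec: pairs=11 depth=11 groups=1
Leftover pairs = 11 - 11 - (1-1) = 0
First group: deep chain of depth 11 + 0 sibling pairs
Remaining 0 groups: simple '{}' each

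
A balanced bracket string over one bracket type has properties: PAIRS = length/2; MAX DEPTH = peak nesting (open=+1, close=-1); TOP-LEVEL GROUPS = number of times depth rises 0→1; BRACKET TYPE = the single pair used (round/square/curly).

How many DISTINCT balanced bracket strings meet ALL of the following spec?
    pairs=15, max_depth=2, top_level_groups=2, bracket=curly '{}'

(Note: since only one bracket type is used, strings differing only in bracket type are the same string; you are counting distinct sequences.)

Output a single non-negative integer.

Spec: pairs=15 depth=2 groups=2
Count(depth <= 2) = 14
Count(depth <= 1) = 0
Count(depth == 2) = 14 - 0 = 14

Answer: 14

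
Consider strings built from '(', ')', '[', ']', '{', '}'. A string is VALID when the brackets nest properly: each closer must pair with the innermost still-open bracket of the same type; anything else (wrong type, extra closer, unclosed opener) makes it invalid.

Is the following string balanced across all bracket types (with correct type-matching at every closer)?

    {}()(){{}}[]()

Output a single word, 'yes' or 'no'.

Answer: yes

Derivation:
pos 0: push '{'; stack = {
pos 1: '}' matches '{'; pop; stack = (empty)
pos 2: push '('; stack = (
pos 3: ')' matches '('; pop; stack = (empty)
pos 4: push '('; stack = (
pos 5: ')' matches '('; pop; stack = (empty)
pos 6: push '{'; stack = {
pos 7: push '{'; stack = {{
pos 8: '}' matches '{'; pop; stack = {
pos 9: '}' matches '{'; pop; stack = (empty)
pos 10: push '['; stack = [
pos 11: ']' matches '['; pop; stack = (empty)
pos 12: push '('; stack = (
pos 13: ')' matches '('; pop; stack = (empty)
end: stack empty → VALID
Verdict: properly nested → yes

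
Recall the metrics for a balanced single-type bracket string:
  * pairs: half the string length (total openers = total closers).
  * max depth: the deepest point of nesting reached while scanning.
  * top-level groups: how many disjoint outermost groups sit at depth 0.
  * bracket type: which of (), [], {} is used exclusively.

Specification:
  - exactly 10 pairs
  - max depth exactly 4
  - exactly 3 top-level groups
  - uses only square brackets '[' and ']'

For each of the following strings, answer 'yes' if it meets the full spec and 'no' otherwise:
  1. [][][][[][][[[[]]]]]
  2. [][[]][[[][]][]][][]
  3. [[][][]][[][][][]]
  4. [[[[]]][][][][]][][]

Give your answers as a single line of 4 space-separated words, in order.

String 1 '[][][][[][][[[[]]]]]': depth seq [1 0 1 0 1 0 1 2 1 2 1 2 3 4 5 4 3 2 1 0]
  -> pairs=10 depth=5 groups=4 -> no
String 2 '[][[]][[[][]][]][][]': depth seq [1 0 1 2 1 0 1 2 3 2 3 2 1 2 1 0 1 0 1 0]
  -> pairs=10 depth=3 groups=5 -> no
String 3 '[[][][]][[][][][]]': depth seq [1 2 1 2 1 2 1 0 1 2 1 2 1 2 1 2 1 0]
  -> pairs=9 depth=2 groups=2 -> no
String 4 '[[[[]]][][][][]][][]': depth seq [1 2 3 4 3 2 1 2 1 2 1 2 1 2 1 0 1 0 1 0]
  -> pairs=10 depth=4 groups=3 -> yes

Answer: no no no yes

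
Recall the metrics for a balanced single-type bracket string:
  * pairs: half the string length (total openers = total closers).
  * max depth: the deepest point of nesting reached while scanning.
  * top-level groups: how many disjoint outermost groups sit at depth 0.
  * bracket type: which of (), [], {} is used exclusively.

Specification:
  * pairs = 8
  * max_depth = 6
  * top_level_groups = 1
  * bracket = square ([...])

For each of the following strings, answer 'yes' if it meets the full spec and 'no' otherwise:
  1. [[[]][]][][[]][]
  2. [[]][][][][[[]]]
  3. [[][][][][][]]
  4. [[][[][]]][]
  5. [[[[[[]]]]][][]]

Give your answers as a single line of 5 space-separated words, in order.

Answer: no no no no yes

Derivation:
String 1 '[[[]][]][][[]][]': depth seq [1 2 3 2 1 2 1 0 1 0 1 2 1 0 1 0]
  -> pairs=8 depth=3 groups=4 -> no
String 2 '[[]][][][][[[]]]': depth seq [1 2 1 0 1 0 1 0 1 0 1 2 3 2 1 0]
  -> pairs=8 depth=3 groups=5 -> no
String 3 '[[][][][][][]]': depth seq [1 2 1 2 1 2 1 2 1 2 1 2 1 0]
  -> pairs=7 depth=2 groups=1 -> no
String 4 '[[][[][]]][]': depth seq [1 2 1 2 3 2 3 2 1 0 1 0]
  -> pairs=6 depth=3 groups=2 -> no
String 5 '[[[[[[]]]]][][]]': depth seq [1 2 3 4 5 6 5 4 3 2 1 2 1 2 1 0]
  -> pairs=8 depth=6 groups=1 -> yes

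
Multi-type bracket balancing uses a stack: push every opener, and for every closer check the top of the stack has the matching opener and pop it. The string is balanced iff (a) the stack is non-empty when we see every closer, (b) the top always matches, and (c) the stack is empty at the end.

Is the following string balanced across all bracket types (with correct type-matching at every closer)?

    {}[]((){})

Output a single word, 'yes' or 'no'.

pos 0: push '{'; stack = {
pos 1: '}' matches '{'; pop; stack = (empty)
pos 2: push '['; stack = [
pos 3: ']' matches '['; pop; stack = (empty)
pos 4: push '('; stack = (
pos 5: push '('; stack = ((
pos 6: ')' matches '('; pop; stack = (
pos 7: push '{'; stack = ({
pos 8: '}' matches '{'; pop; stack = (
pos 9: ')' matches '('; pop; stack = (empty)
end: stack empty → VALID
Verdict: properly nested → yes

Answer: yes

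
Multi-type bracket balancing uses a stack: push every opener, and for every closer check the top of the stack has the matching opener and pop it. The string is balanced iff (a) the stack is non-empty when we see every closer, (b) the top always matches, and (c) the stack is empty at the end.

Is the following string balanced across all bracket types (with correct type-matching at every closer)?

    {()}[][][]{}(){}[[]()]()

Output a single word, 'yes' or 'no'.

Answer: yes

Derivation:
pos 0: push '{'; stack = {
pos 1: push '('; stack = {(
pos 2: ')' matches '('; pop; stack = {
pos 3: '}' matches '{'; pop; stack = (empty)
pos 4: push '['; stack = [
pos 5: ']' matches '['; pop; stack = (empty)
pos 6: push '['; stack = [
pos 7: ']' matches '['; pop; stack = (empty)
pos 8: push '['; stack = [
pos 9: ']' matches '['; pop; stack = (empty)
pos 10: push '{'; stack = {
pos 11: '}' matches '{'; pop; stack = (empty)
pos 12: push '('; stack = (
pos 13: ')' matches '('; pop; stack = (empty)
pos 14: push '{'; stack = {
pos 15: '}' matches '{'; pop; stack = (empty)
pos 16: push '['; stack = [
pos 17: push '['; stack = [[
pos 18: ']' matches '['; pop; stack = [
pos 19: push '('; stack = [(
pos 20: ')' matches '('; pop; stack = [
pos 21: ']' matches '['; pop; stack = (empty)
pos 22: push '('; stack = (
pos 23: ')' matches '('; pop; stack = (empty)
end: stack empty → VALID
Verdict: properly nested → yes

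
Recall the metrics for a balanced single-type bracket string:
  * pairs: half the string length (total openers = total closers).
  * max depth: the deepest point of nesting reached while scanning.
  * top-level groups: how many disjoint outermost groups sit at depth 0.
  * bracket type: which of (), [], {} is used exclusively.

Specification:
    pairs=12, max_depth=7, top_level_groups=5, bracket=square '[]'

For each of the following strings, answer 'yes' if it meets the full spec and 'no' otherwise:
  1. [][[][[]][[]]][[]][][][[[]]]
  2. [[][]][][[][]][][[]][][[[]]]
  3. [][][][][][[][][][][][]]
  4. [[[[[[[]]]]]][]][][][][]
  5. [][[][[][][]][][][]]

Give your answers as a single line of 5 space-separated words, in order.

String 1 '[][[][[]][[]]][[]][][][[[]]]': depth seq [1 0 1 2 1 2 3 2 1 2 3 2 1 0 1 2 1 0 1 0 1 0 1 2 3 2 1 0]
  -> pairs=14 depth=3 groups=6 -> no
String 2 '[[][]][][[][]][][[]][][[[]]]': depth seq [1 2 1 2 1 0 1 0 1 2 1 2 1 0 1 0 1 2 1 0 1 0 1 2 3 2 1 0]
  -> pairs=14 depth=3 groups=7 -> no
String 3 '[][][][][][[][][][][][]]': depth seq [1 0 1 0 1 0 1 0 1 0 1 2 1 2 1 2 1 2 1 2 1 2 1 0]
  -> pairs=12 depth=2 groups=6 -> no
String 4 '[[[[[[[]]]]]][]][][][][]': depth seq [1 2 3 4 5 6 7 6 5 4 3 2 1 2 1 0 1 0 1 0 1 0 1 0]
  -> pairs=12 depth=7 groups=5 -> yes
String 5 '[][[][[][][]][][][]]': depth seq [1 0 1 2 1 2 3 2 3 2 3 2 1 2 1 2 1 2 1 0]
  -> pairs=10 depth=3 groups=2 -> no

Answer: no no no yes no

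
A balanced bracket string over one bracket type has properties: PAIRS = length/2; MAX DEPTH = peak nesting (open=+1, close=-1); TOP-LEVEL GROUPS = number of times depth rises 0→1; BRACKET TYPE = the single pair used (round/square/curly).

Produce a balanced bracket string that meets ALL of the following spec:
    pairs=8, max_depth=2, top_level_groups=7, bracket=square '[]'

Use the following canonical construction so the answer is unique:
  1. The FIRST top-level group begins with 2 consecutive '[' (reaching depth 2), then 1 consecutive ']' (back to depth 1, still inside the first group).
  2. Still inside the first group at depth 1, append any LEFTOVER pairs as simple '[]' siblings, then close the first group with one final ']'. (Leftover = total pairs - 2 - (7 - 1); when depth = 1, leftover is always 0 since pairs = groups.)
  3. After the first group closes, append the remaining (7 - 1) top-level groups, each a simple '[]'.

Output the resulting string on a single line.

Answer: [[]][][][][][][]

Derivation:
Spec: pairs=8 depth=2 groups=7
Leftover pairs = 8 - 2 - (7-1) = 0
First group: deep chain of depth 2 + 0 sibling pairs
Remaining 6 groups: simple '[]' each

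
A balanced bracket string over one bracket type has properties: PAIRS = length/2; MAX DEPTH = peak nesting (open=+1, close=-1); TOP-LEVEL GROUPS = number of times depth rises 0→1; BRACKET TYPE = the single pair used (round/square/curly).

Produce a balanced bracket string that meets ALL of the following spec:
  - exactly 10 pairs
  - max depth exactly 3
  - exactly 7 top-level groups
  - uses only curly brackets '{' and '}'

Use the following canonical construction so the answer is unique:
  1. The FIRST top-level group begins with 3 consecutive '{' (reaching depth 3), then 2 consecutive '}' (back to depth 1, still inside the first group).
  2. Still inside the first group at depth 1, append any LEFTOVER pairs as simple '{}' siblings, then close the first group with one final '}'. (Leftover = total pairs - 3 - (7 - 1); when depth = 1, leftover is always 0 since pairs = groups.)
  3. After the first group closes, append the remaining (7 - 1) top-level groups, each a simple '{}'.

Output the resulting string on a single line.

Answer: {{{}}{}}{}{}{}{}{}{}

Derivation:
Spec: pairs=10 depth=3 groups=7
Leftover pairs = 10 - 3 - (7-1) = 1
First group: deep chain of depth 3 + 1 sibling pairs
Remaining 6 groups: simple '{}' each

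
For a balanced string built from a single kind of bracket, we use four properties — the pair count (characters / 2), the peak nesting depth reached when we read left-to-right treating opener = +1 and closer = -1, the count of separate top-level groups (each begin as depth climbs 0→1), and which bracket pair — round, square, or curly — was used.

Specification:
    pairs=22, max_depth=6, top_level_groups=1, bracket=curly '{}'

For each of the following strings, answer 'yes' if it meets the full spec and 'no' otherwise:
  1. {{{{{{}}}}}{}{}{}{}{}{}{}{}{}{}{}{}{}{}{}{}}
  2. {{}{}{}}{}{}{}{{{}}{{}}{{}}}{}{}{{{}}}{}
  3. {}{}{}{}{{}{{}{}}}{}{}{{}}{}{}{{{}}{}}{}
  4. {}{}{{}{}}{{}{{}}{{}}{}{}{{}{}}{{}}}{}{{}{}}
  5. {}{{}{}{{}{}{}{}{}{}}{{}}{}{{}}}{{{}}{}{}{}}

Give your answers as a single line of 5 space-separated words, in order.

String 1 '{{{{{{}}}}}{}{}{}{}{}{}{}{}{}{}{}{}{}{}{}{}}': depth seq [1 2 3 4 5 6 5 4 3 2 1 2 1 2 1 2 1 2 1 2 1 2 1 2 1 2 1 2 1 2 1 2 1 2 1 2 1 2 1 2 1 2 1 0]
  -> pairs=22 depth=6 groups=1 -> yes
String 2 '{{}{}{}}{}{}{}{{{}}{{}}{{}}}{}{}{{{}}}{}': depth seq [1 2 1 2 1 2 1 0 1 0 1 0 1 0 1 2 3 2 1 2 3 2 1 2 3 2 1 0 1 0 1 0 1 2 3 2 1 0 1 0]
  -> pairs=20 depth=3 groups=9 -> no
String 3 '{}{}{}{}{{}{{}{}}}{}{}{{}}{}{}{{{}}{}}{}': depth seq [1 0 1 0 1 0 1 0 1 2 1 2 3 2 3 2 1 0 1 0 1 0 1 2 1 0 1 0 1 0 1 2 3 2 1 2 1 0 1 0]
  -> pairs=20 depth=3 groups=12 -> no
String 4 '{}{}{{}{}}{{}{{}}{{}}{}{}{{}{}}{{}}}{}{{}{}}': depth seq [1 0 1 0 1 2 1 2 1 0 1 2 1 2 3 2 1 2 3 2 1 2 1 2 1 2 3 2 3 2 1 2 3 2 1 0 1 0 1 2 1 2 1 0]
  -> pairs=22 depth=3 groups=6 -> no
String 5 '{}{{}{}{{}{}{}{}{}{}}{{}}{}{{}}}{{{}}{}{}{}}': depth seq [1 0 1 2 1 2 1 2 3 2 3 2 3 2 3 2 3 2 3 2 1 2 3 2 1 2 1 2 3 2 1 0 1 2 3 2 1 2 1 2 1 2 1 0]
  -> pairs=22 depth=3 groups=3 -> no

Answer: yes no no no no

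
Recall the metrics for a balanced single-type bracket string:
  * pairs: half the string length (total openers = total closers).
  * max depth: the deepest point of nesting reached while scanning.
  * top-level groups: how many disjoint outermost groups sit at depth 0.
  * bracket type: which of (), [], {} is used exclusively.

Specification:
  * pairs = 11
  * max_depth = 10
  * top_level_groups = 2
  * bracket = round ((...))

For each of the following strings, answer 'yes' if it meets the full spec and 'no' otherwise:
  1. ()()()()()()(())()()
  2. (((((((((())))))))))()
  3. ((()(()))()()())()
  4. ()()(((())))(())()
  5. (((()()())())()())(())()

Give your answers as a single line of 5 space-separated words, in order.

String 1 '()()()()()()(())()()': depth seq [1 0 1 0 1 0 1 0 1 0 1 0 1 2 1 0 1 0 1 0]
  -> pairs=10 depth=2 groups=9 -> no
String 2 '(((((((((())))))))))()': depth seq [1 2 3 4 5 6 7 8 9 10 9 8 7 6 5 4 3 2 1 0 1 0]
  -> pairs=11 depth=10 groups=2 -> yes
String 3 '((()(()))()()())()': depth seq [1 2 3 2 3 4 3 2 1 2 1 2 1 2 1 0 1 0]
  -> pairs=9 depth=4 groups=2 -> no
String 4 '()()(((())))(())()': depth seq [1 0 1 0 1 2 3 4 3 2 1 0 1 2 1 0 1 0]
  -> pairs=9 depth=4 groups=5 -> no
String 5 '(((()()())())()())(())()': depth seq [1 2 3 4 3 4 3 4 3 2 3 2 1 2 1 2 1 0 1 2 1 0 1 0]
  -> pairs=12 depth=4 groups=3 -> no

Answer: no yes no no no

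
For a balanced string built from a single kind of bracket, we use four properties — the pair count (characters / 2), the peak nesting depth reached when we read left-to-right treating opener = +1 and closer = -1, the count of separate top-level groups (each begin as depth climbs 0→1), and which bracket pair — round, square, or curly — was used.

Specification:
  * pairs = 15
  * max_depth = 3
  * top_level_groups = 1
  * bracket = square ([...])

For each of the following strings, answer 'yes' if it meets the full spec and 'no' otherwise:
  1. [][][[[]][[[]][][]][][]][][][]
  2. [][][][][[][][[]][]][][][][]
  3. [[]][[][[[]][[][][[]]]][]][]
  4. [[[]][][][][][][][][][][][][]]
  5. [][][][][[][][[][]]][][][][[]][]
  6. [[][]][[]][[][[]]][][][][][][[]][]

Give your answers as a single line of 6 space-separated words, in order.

Answer: no no no yes no no

Derivation:
String 1 '[][][[[]][[[]][][]][][]][][][]': depth seq [1 0 1 0 1 2 3 2 1 2 3 4 3 2 3 2 3 2 1 2 1 2 1 0 1 0 1 0 1 0]
  -> pairs=15 depth=4 groups=6 -> no
String 2 '[][][][][[][][[]][]][][][][]': depth seq [1 0 1 0 1 0 1 0 1 2 1 2 1 2 3 2 1 2 1 0 1 0 1 0 1 0 1 0]
  -> pairs=14 depth=3 groups=9 -> no
String 3 '[[]][[][[[]][[][][[]]]][]][]': depth seq [1 2 1 0 1 2 1 2 3 4 3 2 3 4 3 4 3 4 5 4 3 2 1 2 1 0 1 0]
  -> pairs=14 depth=5 groups=3 -> no
String 4 '[[[]][][][][][][][][][][][][]]': depth seq [1 2 3 2 1 2 1 2 1 2 1 2 1 2 1 2 1 2 1 2 1 2 1 2 1 2 1 2 1 0]
  -> pairs=15 depth=3 groups=1 -> yes
String 5 '[][][][][[][][[][]]][][][][[]][]': depth seq [1 0 1 0 1 0 1 0 1 2 1 2 1 2 3 2 3 2 1 0 1 0 1 0 1 0 1 2 1 0 1 0]
  -> pairs=16 depth=3 groups=10 -> no
String 6 '[[][]][[]][[][[]]][][][][][][[]][]': depth seq [1 2 1 2 1 0 1 2 1 0 1 2 1 2 3 2 1 0 1 0 1 0 1 0 1 0 1 0 1 2 1 0 1 0]
  -> pairs=17 depth=3 groups=10 -> no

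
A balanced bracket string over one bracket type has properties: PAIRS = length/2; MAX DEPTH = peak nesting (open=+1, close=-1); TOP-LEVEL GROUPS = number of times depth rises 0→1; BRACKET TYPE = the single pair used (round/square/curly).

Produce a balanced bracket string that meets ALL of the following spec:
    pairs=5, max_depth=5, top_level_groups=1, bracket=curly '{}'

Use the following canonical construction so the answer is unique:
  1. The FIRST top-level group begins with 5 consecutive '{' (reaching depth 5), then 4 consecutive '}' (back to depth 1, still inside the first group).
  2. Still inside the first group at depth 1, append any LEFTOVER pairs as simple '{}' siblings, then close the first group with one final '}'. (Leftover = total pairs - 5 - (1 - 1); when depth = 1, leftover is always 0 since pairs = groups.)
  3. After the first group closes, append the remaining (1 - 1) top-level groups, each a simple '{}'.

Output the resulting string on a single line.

Spec: pairs=5 depth=5 groups=1
Leftover pairs = 5 - 5 - (1-1) = 0
First group: deep chain of depth 5 + 0 sibling pairs
Remaining 0 groups: simple '{}' each

Answer: {{{{{}}}}}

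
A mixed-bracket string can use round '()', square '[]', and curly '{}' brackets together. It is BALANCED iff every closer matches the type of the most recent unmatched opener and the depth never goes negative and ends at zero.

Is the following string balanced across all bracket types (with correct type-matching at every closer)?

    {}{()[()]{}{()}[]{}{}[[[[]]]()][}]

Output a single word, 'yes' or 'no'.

Answer: no

Derivation:
pos 0: push '{'; stack = {
pos 1: '}' matches '{'; pop; stack = (empty)
pos 2: push '{'; stack = {
pos 3: push '('; stack = {(
pos 4: ')' matches '('; pop; stack = {
pos 5: push '['; stack = {[
pos 6: push '('; stack = {[(
pos 7: ')' matches '('; pop; stack = {[
pos 8: ']' matches '['; pop; stack = {
pos 9: push '{'; stack = {{
pos 10: '}' matches '{'; pop; stack = {
pos 11: push '{'; stack = {{
pos 12: push '('; stack = {{(
pos 13: ')' matches '('; pop; stack = {{
pos 14: '}' matches '{'; pop; stack = {
pos 15: push '['; stack = {[
pos 16: ']' matches '['; pop; stack = {
pos 17: push '{'; stack = {{
pos 18: '}' matches '{'; pop; stack = {
pos 19: push '{'; stack = {{
pos 20: '}' matches '{'; pop; stack = {
pos 21: push '['; stack = {[
pos 22: push '['; stack = {[[
pos 23: push '['; stack = {[[[
pos 24: push '['; stack = {[[[[
pos 25: ']' matches '['; pop; stack = {[[[
pos 26: ']' matches '['; pop; stack = {[[
pos 27: ']' matches '['; pop; stack = {[
pos 28: push '('; stack = {[(
pos 29: ')' matches '('; pop; stack = {[
pos 30: ']' matches '['; pop; stack = {
pos 31: push '['; stack = {[
pos 32: saw closer '}' but top of stack is '[' (expected ']') → INVALID
Verdict: type mismatch at position 32: '}' closes '[' → no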